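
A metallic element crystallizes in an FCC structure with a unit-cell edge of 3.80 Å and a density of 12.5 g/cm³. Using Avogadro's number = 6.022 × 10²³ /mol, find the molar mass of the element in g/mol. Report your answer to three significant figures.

An FCC cell has Z = 4 atoms; a = 3.800 × 10^-8 cm.
M = ρ·N_A·a³/Z = 12.5 × 6.022 × 10²³ × 5.487 × 10^-23 / 4 = 103 g/mol.

103 g/mol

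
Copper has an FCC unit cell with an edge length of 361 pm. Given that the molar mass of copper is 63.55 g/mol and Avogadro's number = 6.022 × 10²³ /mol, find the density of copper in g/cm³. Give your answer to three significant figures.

An FCC unit cell contains Z = 4 atoms.
Cell volume: a³ = (361 pm)³ = (3.610 × 10^-8 cm)³ = 4.705 × 10^-23 cm³.
ρ = Z·M/(N_A·a³) = 4 × 63.55 / (6.022 × 10²³ × 4.705 × 10^-23) = 8.972 g/cm³.

8.97 g/cm³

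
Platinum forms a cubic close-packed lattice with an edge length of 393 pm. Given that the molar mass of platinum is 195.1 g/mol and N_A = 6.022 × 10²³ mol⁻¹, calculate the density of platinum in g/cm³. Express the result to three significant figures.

21.4 g/cm³

An FCC unit cell contains Z = 4 atoms.
Cell volume: a³ = (393 pm)³ = (3.930 × 10^-8 cm)³ = 6.070 × 10^-23 cm³.
ρ = Z·M/(N_A·a³) = 4 × 195.1 / (6.022 × 10²³ × 6.070 × 10^-23) = 21.35 g/cm³.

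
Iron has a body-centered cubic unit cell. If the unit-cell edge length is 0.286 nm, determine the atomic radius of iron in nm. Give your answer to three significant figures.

0.124 nm

In a BCC lattice, atoms touch along the body diagonal, so √3·a = 4r.
r = √3·a/4 = 1.7321 × 0.286 / 4 = 0.124 nm.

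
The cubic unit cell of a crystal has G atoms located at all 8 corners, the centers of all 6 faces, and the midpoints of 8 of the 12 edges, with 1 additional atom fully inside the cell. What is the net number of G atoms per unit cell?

7

Corner atoms are shared by 8 cells (1/8 each), face atoms by 2 (1/2 each), edge atoms by 4 (1/4 each), interior atoms are unshared.
Net atoms = 8 × 1/8 + 6 × 1/2 + 8 × 1/4 + 1 = 1 + 3 + 2 + 1 = 7.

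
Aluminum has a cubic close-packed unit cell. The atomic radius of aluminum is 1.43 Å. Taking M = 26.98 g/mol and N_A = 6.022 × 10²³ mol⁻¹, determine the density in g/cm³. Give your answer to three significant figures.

In an FCC lattice, atoms touch along the face diagonal, so √2·a = 4r, giving a = 4.045 Å = 4.045 × 10^-8 cm.
With Z = 4, ρ = Z·M/(N_A·a³) = 4 × 26.98 / (6.022 × 10²³ × 6.617 × 10^-23) = 2.708 g/cm³.

2.71 g/cm³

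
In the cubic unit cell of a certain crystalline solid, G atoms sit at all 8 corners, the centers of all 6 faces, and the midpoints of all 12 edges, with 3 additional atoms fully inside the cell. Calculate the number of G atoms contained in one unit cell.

10

Corner atoms are shared by 8 cells (1/8 each), face atoms by 2 (1/2 each), edge atoms by 4 (1/4 each), interior atoms are unshared.
Net atoms = 8 × 1/8 + 6 × 1/2 + 12 × 1/4 + 3 = 1 + 3 + 3 + 3 = 10.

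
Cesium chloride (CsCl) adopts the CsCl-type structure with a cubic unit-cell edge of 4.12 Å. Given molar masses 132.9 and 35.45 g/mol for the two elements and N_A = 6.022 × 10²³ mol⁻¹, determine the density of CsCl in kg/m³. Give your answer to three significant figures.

The CsCl-type structure contains Z = 1 formula unit per cell; M(CsCl) = 132.9 + 35.45 = 168.35 g/mol.
a³ = (4.120 × 10^-8 cm)³ = 6.993 × 10^-23 cm³.
ρ = 1 × 168.35 / (6.022 × 10²³ × 6.993 × 10^-23) = 3.997 g/cm³ = 4000 kg/m³.

4000 kg/m³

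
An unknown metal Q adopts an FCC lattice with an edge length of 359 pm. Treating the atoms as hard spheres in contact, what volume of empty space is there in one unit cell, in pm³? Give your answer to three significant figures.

In an FCC lattice atoms touch along the face diagonal, so √2·a = 4r, so r = 0.3536a = 126.9 pm.
V_cell = a³ = 4.627 × 10^7 pm³; V_atoms = 4 × (4/3)πr³ = 3.426 × 10^7 pm³.
Empty space = 4.627 × 10^7 − 3.426 × 10^7 = 1.20 × 10^7 pm³.

1.20 × 10^7 pm³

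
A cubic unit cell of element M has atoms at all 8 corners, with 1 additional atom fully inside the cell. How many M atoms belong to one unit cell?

Corner atoms are shared by 8 cells (1/8 each), interior atoms are unshared.
Net atoms = 8 × 1/8 + 1 = 1 + 1 = 2.

2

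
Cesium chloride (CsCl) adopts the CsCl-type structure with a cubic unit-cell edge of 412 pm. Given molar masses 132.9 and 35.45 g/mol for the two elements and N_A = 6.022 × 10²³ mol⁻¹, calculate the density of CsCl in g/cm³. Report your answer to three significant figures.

4.00 g/cm³

The CsCl-type structure contains Z = 1 formula unit per cell; M(CsCl) = 132.9 + 35.45 = 168.35 g/mol.
a³ = (4.120 × 10^-8 cm)³ = 6.993 × 10^-23 cm³.
ρ = 1 × 168.35 / (6.022 × 10²³ × 6.993 × 10^-23) = 3.997 g/cm³.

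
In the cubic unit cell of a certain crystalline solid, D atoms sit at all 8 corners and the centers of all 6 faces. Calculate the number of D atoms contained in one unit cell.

4

Corner atoms are shared by 8 cells (1/8 each), face atoms by 2 (1/2 each).
Net atoms = 8 × 1/8 + 6 × 1/2 = 1 + 3 = 4.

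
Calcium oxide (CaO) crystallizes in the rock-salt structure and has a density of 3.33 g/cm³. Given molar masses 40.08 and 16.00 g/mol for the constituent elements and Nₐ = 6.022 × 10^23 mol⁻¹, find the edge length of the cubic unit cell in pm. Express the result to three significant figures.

482 pm

M(CaO) = 56.08 g/mol; Z = 4 formula units per cell.
a³ = Z·M/(N_A·ρ) = 4 × 56.08 / (6.022 × 10²³ × 3.33) = 1.119 × 10^-22 cm³, so a = 4.818 × 10^-8 cm = 482 pm.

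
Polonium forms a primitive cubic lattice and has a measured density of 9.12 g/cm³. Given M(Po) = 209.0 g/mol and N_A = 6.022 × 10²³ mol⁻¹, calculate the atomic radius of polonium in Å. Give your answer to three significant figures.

1.68 Å

For a simple cubic cell (Z = 1), a³ = Z·M/(N_A·ρ) = 1 × 209.0 / (6.022 × 10²³ × 9.120) = 3.805 × 10^-23 cm³, so a = 3.364 × 10^-8 cm = 3.364 Å.
Atoms touch along the cell edge, so a = 2r, so r = 0.5000 × a = 1.68 Å.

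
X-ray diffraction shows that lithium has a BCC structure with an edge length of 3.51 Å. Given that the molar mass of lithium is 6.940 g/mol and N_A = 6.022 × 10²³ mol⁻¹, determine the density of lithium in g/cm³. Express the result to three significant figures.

A BCC unit cell contains Z = 2 atoms.
Cell volume: a³ = (3.51 Å)³ = (3.510 × 10^-8 cm)³ = 4.324 × 10^-23 cm³.
ρ = Z·M/(N_A·a³) = 2 × 6.940 / (6.022 × 10²³ × 4.324 × 10^-23) = 0.5330 g/cm³.

0.533 g/cm³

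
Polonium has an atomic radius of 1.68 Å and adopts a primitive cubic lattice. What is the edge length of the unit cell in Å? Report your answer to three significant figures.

In a simple cubic lattice, atoms touch along the cell edge, so a = 2r.
a = 2r = 2 × 1.68 = 3.36 Å.

3.36 Å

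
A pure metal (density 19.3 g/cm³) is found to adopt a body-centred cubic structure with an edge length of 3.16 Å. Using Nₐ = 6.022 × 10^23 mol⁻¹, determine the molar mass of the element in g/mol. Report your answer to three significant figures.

183 g/mol

A BCC cell has Z = 2 atoms; a = 3.160 × 10^-8 cm.
M = ρ·N_A·a³/Z = 19.3 × 6.022 × 10²³ × 3.155 × 10^-23 / 2 = 183 g/mol.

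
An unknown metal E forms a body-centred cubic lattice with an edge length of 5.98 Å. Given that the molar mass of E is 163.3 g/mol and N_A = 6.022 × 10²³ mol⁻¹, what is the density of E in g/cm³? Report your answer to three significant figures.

A BCC unit cell contains Z = 2 atoms.
Cell volume: a³ = (5.98 Å)³ = (5.980 × 10^-8 cm)³ = 2.138 × 10^-22 cm³.
ρ = Z·M/(N_A·a³) = 2 × 163.3 / (6.022 × 10²³ × 2.138 × 10^-22) = 2.536 g/cm³.

2.54 g/cm³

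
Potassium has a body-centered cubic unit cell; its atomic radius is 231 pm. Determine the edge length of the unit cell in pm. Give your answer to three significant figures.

In a BCC lattice, atoms touch along the body diagonal, so √3·a = 4r.
a = 4r/√3 = 4 × 231 / 1.7321 = 533 pm.

533 pm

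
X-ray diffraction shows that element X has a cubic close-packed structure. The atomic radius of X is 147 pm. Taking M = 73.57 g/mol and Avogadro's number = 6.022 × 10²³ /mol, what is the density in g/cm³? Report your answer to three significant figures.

In an FCC lattice, atoms touch along the face diagonal, so √2·a = 4r, giving a = 415.8 pm = 4.158 × 10^-8 cm.
With Z = 4, ρ = Z·M/(N_A·a³) = 4 × 73.57 / (6.022 × 10²³ × 7.188 × 10^-23) = 6.799 g/cm³.

6.80 g/cm³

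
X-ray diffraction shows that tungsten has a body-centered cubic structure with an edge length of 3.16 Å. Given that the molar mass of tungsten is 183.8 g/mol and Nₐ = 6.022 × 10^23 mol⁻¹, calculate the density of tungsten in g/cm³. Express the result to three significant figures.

A BCC unit cell contains Z = 2 atoms.
Cell volume: a³ = (3.16 Å)³ = (3.160 × 10^-8 cm)³ = 3.155 × 10^-23 cm³.
ρ = Z·M/(N_A·a³) = 2 × 183.8 / (6.022 × 10²³ × 3.155 × 10^-23) = 19.35 g/cm³.

19.3 g/cm³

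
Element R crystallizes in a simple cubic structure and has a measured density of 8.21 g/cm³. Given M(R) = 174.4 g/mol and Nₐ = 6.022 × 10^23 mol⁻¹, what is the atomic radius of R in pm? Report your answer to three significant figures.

164 pm

For a simple cubic cell (Z = 1), a³ = Z·M/(N_A·ρ) = 1 × 174.4 / (6.022 × 10²³ × 8.210) = 3.527 × 10^-23 cm³, so a = 3.280 × 10^-8 cm = 328.0 pm.
Atoms touch along the cell edge, so a = 2r, so r = 0.5000 × a = 164 pm.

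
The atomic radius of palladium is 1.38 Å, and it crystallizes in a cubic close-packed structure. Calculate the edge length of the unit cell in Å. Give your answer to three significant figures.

3.90 Å

In an FCC lattice, atoms touch along the face diagonal, so √2·a = 4r.
a = 4r/√2 = 4 × 1.38 / 1.4142 = 3.90 Å.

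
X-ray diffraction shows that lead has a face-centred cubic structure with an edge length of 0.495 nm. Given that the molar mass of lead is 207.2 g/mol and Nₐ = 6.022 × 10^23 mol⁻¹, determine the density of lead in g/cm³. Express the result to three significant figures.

An FCC unit cell contains Z = 4 atoms.
Cell volume: a³ = (0.495 nm)³ = (4.950 × 10^-8 cm)³ = 1.213 × 10^-22 cm³.
ρ = Z·M/(N_A·a³) = 4 × 207.2 / (6.022 × 10²³ × 1.213 × 10^-22) = 11.35 g/cm³.

11.3 g/cm³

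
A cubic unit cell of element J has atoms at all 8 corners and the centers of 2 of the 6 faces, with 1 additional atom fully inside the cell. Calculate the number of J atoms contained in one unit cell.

Corner atoms are shared by 8 cells (1/8 each), face atoms by 2 (1/2 each), interior atoms are unshared.
Net atoms = 8 × 1/8 + 2 × 1/2 + 1 = 1 + 1 + 1 = 3.

3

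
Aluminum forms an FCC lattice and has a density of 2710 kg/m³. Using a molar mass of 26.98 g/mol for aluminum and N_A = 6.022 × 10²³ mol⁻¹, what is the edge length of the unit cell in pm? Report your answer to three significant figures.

404 pm

With Z = 4 atoms per FCC cell, a³ = Z·M/(N_A·ρ) = 4 × 26.98 / (6.022 × 10²³ × 2.710 g/cm³) = 6.613 × 10^-23 cm³.
a = (6.613 × 10^-23)^(1/3) = 4.044 × 10^-8 cm = 404 pm.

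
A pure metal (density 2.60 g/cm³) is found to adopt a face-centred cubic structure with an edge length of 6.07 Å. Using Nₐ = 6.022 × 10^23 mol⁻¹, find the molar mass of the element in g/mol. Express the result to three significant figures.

An FCC cell has Z = 4 atoms; a = 6.070 × 10^-8 cm.
M = ρ·N_A·a³/Z = 2.60 × 6.022 × 10²³ × 2.236 × 10^-22 / 4 = 87.5 g/mol.

87.5 g/mol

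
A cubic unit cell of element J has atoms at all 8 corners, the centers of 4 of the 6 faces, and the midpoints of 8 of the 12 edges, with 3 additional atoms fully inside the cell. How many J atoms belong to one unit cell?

8

Corner atoms are shared by 8 cells (1/8 each), face atoms by 2 (1/2 each), edge atoms by 4 (1/4 each), interior atoms are unshared.
Net atoms = 8 × 1/8 + 4 × 1/2 + 8 × 1/4 + 3 = 1 + 2 + 2 + 3 = 8.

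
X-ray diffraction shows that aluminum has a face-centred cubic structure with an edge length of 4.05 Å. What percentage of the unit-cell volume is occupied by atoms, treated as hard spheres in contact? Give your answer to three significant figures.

In an FCC lattice atoms touch along the face diagonal, so √2·a = 4r, so r = 0.3536a = 1.432 Å.
Packing fraction = Z·(4/3)πr³ / a³ = 4 × (4/3)π × (1.432)³ / (4.05)³ = 0.7405 = 74.0%.

74.0%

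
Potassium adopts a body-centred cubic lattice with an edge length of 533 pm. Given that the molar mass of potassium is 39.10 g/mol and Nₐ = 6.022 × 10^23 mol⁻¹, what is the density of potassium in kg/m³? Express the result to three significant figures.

858 kg/m³

A BCC unit cell contains Z = 2 atoms.
Cell volume: a³ = (533 pm)³ = (5.330 × 10^-8 cm)³ = 1.514 × 10^-22 cm³.
ρ = Z·M/(N_A·a³) = 2 × 39.10 / (6.022 × 10²³ × 1.514 × 10^-22) = 0.8576 g/cm³ = 858 kg/m³.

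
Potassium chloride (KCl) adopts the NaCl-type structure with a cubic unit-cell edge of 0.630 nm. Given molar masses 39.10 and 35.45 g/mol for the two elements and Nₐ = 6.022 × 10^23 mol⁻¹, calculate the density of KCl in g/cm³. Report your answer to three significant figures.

1.98 g/cm³

The NaCl-type structure contains Z = 4 formula units per cell; M(KCl) = 39.10 + 35.45 = 74.55 g/mol.
a³ = (6.300 × 10^-8 cm)³ = 2.500 × 10^-22 cm³.
ρ = 4 × 74.55 / (6.022 × 10²³ × 2.500 × 10^-22) = 1.980 g/cm³.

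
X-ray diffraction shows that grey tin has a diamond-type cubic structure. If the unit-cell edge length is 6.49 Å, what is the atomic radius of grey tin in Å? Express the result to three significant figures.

In a diamond cubic lattice, nearest neighbors lie along the body diagonal with √3·a = 8r.
r = √3·a/8 = 1.7321 × 6.49 / 8 = 1.41 Å.

1.41 Å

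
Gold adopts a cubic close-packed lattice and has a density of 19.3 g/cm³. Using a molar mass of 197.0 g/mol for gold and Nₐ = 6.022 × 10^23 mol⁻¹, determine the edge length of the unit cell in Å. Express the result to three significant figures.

With Z = 4 atoms per FCC cell, a³ = Z·M/(N_A·ρ) = 4 × 197.0 / (6.022 × 10²³ × 19.30 g/cm³) = 6.780 × 10^-23 cm³.
a = (6.780 × 10^-23)^(1/3) = 4.078 × 10^-8 cm = 4.08 Å.

4.08 Å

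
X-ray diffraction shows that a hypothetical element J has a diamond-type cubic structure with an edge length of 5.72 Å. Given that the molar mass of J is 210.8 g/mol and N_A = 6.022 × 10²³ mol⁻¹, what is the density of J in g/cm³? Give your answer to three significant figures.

A diamond cubic unit cell contains Z = 8 atoms.
Cell volume: a³ = (5.72 Å)³ = (5.720 × 10^-8 cm)³ = 1.871 × 10^-22 cm³.
ρ = Z·M/(N_A·a³) = 8 × 210.8 / (6.022 × 10²³ × 1.871 × 10^-22) = 14.96 g/cm³.

15.0 g/cm³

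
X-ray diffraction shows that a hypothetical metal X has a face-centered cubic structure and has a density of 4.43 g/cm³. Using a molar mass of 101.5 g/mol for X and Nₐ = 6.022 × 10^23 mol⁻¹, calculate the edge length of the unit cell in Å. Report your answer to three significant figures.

5.34 Å

With Z = 4 atoms per FCC cell, a³ = Z·M/(N_A·ρ) = 4 × 101.5 / (6.022 × 10²³ × 4.430 g/cm³) = 1.522 × 10^-22 cm³.
a = (1.522 × 10^-22)^(1/3) = 5.339 × 10^-8 cm = 5.34 Å.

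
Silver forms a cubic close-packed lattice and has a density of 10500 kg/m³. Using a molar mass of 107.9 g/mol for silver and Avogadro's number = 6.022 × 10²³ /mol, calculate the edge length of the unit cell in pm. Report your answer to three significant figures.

409 pm

With Z = 4 atoms per FCC cell, a³ = Z·M/(N_A·ρ) = 4 × 107.9 / (6.022 × 10²³ × 10.50 g/cm³) = 6.826 × 10^-23 cm³.
a = (6.826 × 10^-23)^(1/3) = 4.087 × 10^-8 cm = 409 pm.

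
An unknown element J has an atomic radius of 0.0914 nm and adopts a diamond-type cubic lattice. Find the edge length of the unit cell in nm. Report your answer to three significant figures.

0.422 nm

In a diamond cubic lattice, nearest neighbors lie along the body diagonal with √3·a = 8r.
a = 8r/√3 = 8 × 0.0914 / 1.7321 = 0.422 nm.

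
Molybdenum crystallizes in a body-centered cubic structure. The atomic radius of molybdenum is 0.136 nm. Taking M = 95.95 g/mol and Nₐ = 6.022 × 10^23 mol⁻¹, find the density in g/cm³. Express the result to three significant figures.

10.3 g/cm³

In a BCC lattice, atoms touch along the body diagonal, so √3·a = 4r, giving a = 0.3141 nm = 3.141 × 10^-8 cm.
With Z = 2, ρ = Z·M/(N_A·a³) = 2 × 95.95 / (6.022 × 10²³ × 3.098 × 10^-23) = 10.29 g/cm³.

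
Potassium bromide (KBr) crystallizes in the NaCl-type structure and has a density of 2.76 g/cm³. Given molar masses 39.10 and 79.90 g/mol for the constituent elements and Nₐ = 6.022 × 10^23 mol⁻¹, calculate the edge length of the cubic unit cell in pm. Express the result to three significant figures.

659 pm

M(KBr) = 119.0 g/mol; Z = 4 formula units per cell.
a³ = Z·M/(N_A·ρ) = 4 × 119.0 / (6.022 × 10²³ × 2.76) = 2.864 × 10^-22 cm³, so a = 6.592 × 10^-8 cm = 659 pm.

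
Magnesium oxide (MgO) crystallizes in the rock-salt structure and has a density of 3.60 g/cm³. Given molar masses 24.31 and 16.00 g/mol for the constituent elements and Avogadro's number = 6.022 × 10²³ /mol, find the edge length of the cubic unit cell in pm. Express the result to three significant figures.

421 pm

M(MgO) = 40.31 g/mol; Z = 4 formula units per cell.
a³ = Z·M/(N_A·ρ) = 4 × 40.31 / (6.022 × 10²³ × 3.60) = 7.438 × 10^-23 cm³, so a = 4.205 × 10^-8 cm = 421 pm.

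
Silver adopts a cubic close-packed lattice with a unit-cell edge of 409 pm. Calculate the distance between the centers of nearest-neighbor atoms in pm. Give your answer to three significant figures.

In an FCC structure, atoms touch along the face diagonal, so √2·a = 4r; the nearest-neighbor distance equals 2r = 0.7071·a.
d = 0.7071 × 409 = 289 pm.

289 pm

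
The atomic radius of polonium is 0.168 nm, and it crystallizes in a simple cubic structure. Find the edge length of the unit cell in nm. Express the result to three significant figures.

In a simple cubic lattice, atoms touch along the cell edge, so a = 2r.
a = 2r = 2 × 0.168 = 0.336 nm.

0.336 nm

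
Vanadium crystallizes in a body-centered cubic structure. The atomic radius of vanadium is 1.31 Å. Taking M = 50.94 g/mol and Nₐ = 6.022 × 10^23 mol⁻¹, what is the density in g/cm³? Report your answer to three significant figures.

6.11 g/cm³

In a BCC lattice, atoms touch along the body diagonal, so √3·a = 4r, giving a = 3.025 Å = 3.025 × 10^-8 cm.
With Z = 2, ρ = Z·M/(N_A·a³) = 2 × 50.94 / (6.022 × 10²³ × 2.769 × 10^-23) = 6.110 g/cm³.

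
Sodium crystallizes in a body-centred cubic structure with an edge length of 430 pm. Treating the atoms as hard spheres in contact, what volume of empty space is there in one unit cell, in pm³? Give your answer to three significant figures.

In a BCC lattice atoms touch along the body diagonal, so √3·a = 4r, so r = 0.4330a = 186.2 pm.
V_cell = a³ = 7.951 × 10^7 pm³; V_atoms = 2 × (4/3)πr³ = 5.408 × 10^7 pm³.
Empty space = 7.951 × 10^7 − 5.408 × 10^7 = 2.54 × 10^7 pm³.

2.54 × 10^7 pm³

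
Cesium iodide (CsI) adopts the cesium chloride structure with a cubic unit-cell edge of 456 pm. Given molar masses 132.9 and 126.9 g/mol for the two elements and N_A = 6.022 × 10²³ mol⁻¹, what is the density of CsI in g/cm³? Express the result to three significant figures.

The cesium chloride structure contains Z = 1 formula unit per cell; M(CsI) = 132.9 + 126.9 = 259.8 g/mol.
a³ = (4.560 × 10^-8 cm)³ = 9.482 × 10^-23 cm³.
ρ = 1 × 259.8 / (6.022 × 10²³ × 9.482 × 10^-23) = 4.550 g/cm³.

4.55 g/cm³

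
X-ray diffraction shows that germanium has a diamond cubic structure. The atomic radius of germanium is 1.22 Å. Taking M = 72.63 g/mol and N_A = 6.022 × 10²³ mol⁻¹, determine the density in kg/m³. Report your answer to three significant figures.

In a diamond cubic lattice, nearest neighbors lie along the body diagonal with √3·a = 8r, giving a = 5.635 Å = 5.635 × 10^-8 cm.
With Z = 8, ρ = Z·M/(N_A·a³) = 8 × 72.63 / (6.022 × 10²³ × 1.789 × 10^-22) = 5.393 g/cm³ = 5390 kg/m³.

5390 kg/m³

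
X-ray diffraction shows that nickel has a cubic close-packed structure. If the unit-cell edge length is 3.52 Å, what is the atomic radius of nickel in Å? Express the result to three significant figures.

1.24 Å

In an FCC lattice, atoms touch along the face diagonal, so √2·a = 4r.
r = √2·a/4 = 1.4142 × 3.52 / 4 = 1.24 Å.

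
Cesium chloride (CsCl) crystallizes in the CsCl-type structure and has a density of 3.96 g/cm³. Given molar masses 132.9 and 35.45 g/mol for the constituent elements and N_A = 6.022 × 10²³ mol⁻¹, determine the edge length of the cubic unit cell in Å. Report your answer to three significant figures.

4.13 Å

M(CsCl) = 168.35 g/mol; Z = 1 formula unit per cell.
a³ = Z·M/(N_A·ρ) = 1 × 168.35 / (6.022 × 10²³ × 3.96) = 7.060 × 10^-23 cm³, so a = 4.133 × 10^-8 cm = 4.13 Å.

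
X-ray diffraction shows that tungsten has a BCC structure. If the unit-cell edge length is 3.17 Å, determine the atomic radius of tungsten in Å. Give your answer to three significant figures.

In a BCC lattice, atoms touch along the body diagonal, so √3·a = 4r.
r = √3·a/4 = 1.7321 × 3.17 / 4 = 1.37 Å.

1.37 Å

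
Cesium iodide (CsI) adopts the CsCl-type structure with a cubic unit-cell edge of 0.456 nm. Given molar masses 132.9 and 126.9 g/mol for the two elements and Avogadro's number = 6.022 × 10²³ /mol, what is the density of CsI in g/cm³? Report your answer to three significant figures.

4.55 g/cm³

The CsCl-type structure contains Z = 1 formula unit per cell; M(CsI) = 132.9 + 126.9 = 259.8 g/mol.
a³ = (4.560 × 10^-8 cm)³ = 9.482 × 10^-23 cm³.
ρ = 1 × 259.8 / (6.022 × 10²³ × 9.482 × 10^-23) = 4.550 g/cm³.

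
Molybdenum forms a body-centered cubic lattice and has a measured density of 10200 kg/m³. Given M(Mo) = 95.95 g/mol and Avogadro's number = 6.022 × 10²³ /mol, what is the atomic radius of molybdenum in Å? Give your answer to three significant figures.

1.36 Å

For a BCC cell (Z = 2), a³ = Z·M/(N_A·ρ) = 2 × 95.95 / (6.022 × 10²³ × 10.20) = 3.124 × 10^-23 cm³, so a = 3.150 × 10^-8 cm = 3.150 Å.
Atoms touch along the body diagonal, so √3·a = 4r, so r = 0.4330 × a = 1.36 Å.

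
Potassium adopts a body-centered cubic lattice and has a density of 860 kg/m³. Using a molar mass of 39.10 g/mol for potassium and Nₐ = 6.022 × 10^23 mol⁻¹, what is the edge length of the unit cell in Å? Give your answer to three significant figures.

5.33 Å

With Z = 2 atoms per BCC cell, a³ = Z·M/(N_A·ρ) = 2 × 39.10 / (6.022 × 10²³ × 0.8600 g/cm³) = 1.510 × 10^-22 cm³.
a = (1.510 × 10^-22)^(1/3) = 5.325 × 10^-8 cm = 5.33 Å.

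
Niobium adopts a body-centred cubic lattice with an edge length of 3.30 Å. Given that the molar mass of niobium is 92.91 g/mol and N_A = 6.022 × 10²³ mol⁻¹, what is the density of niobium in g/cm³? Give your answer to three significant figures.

8.59 g/cm³

A BCC unit cell contains Z = 2 atoms.
Cell volume: a³ = (3.30 Å)³ = (3.300 × 10^-8 cm)³ = 3.594 × 10^-23 cm³.
ρ = Z·M/(N_A·a³) = 2 × 92.91 / (6.022 × 10²³ × 3.594 × 10^-23) = 8.586 g/cm³.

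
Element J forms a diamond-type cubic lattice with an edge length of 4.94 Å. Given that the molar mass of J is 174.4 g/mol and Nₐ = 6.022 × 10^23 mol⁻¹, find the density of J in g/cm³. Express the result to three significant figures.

A diamond cubic unit cell contains Z = 8 atoms.
Cell volume: a³ = (4.94 Å)³ = (4.940 × 10^-8 cm)³ = 1.206 × 10^-22 cm³.
ρ = Z·M/(N_A·a³) = 8 × 174.4 / (6.022 × 10²³ × 1.206 × 10^-22) = 19.22 g/cm³.

19.2 g/cm³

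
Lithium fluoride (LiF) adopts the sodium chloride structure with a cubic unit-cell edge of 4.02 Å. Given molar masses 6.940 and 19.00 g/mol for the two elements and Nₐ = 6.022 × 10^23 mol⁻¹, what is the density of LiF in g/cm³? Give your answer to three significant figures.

2.65 g/cm³

The sodium chloride structure contains Z = 4 formula units per cell; M(LiF) = 6.940 + 19.00 = 25.94 g/mol.
a³ = (4.020 × 10^-8 cm)³ = 6.496 × 10^-23 cm³.
ρ = 4 × 25.94 / (6.022 × 10²³ × 6.496 × 10^-23) = 2.652 g/cm³.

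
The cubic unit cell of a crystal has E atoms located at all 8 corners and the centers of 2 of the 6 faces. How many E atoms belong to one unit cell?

2

Corner atoms are shared by 8 cells (1/8 each), face atoms by 2 (1/2 each).
Net atoms = 8 × 1/8 + 2 × 1/2 = 1 + 1 = 2.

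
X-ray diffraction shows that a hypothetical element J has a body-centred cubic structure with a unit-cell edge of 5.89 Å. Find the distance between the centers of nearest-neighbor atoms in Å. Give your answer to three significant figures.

5.10 Å

In a BCC structure, atoms touch along the body diagonal, so √3·a = 4r; the nearest-neighbor distance equals 2r = 0.8660·a.
d = 0.8660 × 5.89 = 5.10 Å.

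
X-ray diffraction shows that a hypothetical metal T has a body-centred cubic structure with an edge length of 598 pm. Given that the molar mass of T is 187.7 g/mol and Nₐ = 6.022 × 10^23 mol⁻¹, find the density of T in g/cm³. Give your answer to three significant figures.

A BCC unit cell contains Z = 2 atoms.
Cell volume: a³ = (598 pm)³ = (5.980 × 10^-8 cm)³ = 2.138 × 10^-22 cm³.
ρ = Z·M/(N_A·a³) = 2 × 187.7 / (6.022 × 10²³ × 2.138 × 10^-22) = 2.915 g/cm³.

2.92 g/cm³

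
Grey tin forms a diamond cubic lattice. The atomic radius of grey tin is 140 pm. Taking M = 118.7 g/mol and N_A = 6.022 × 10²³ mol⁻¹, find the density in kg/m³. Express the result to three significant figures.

In a diamond cubic lattice, nearest neighbors lie along the body diagonal with √3·a = 8r, giving a = 646.6 pm = 6.466 × 10^-8 cm.
With Z = 8, ρ = Z·M/(N_A·a³) = 8 × 118.7 / (6.022 × 10²³ × 2.704 × 10^-22) = 5.832 g/cm³ = 5830 kg/m³.

5830 kg/m³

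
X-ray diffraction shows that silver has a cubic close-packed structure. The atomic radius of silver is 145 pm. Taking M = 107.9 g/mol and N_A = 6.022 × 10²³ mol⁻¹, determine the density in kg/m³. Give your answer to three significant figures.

10400 kg/m³

In an FCC lattice, atoms touch along the face diagonal, so √2·a = 4r, giving a = 410.1 pm = 4.101 × 10^-8 cm.
With Z = 4, ρ = Z·M/(N_A·a³) = 4 × 107.9 / (6.022 × 10²³ × 6.898 × 10^-23) = 10.39 g/cm³ = 10400 kg/m³.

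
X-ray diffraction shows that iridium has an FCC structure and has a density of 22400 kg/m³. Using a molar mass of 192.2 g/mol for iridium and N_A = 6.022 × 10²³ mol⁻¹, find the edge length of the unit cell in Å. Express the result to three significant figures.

3.85 Å

With Z = 4 atoms per FCC cell, a³ = Z·M/(N_A·ρ) = 4 × 192.2 / (6.022 × 10²³ × 22.40 g/cm³) = 5.699 × 10^-23 cm³.
a = (5.699 × 10^-23)^(1/3) = 3.848 × 10^-8 cm = 3.85 Å.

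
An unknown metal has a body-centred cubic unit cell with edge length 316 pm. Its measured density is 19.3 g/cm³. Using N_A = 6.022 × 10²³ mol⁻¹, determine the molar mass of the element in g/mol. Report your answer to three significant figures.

183 g/mol

A BCC cell has Z = 2 atoms; a = 3.160 × 10^-8 cm.
M = ρ·N_A·a³/Z = 19.3 × 6.022 × 10²³ × 3.155 × 10^-23 / 2 = 183 g/mol.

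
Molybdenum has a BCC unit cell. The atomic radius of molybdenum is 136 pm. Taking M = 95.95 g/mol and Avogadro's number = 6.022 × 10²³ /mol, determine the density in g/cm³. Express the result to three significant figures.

10.3 g/cm³

In a BCC lattice, atoms touch along the body diagonal, so √3·a = 4r, giving a = 314.1 pm = 3.141 × 10^-8 cm.
With Z = 2, ρ = Z·M/(N_A·a³) = 2 × 95.95 / (6.022 × 10²³ × 3.098 × 10^-23) = 10.29 g/cm³.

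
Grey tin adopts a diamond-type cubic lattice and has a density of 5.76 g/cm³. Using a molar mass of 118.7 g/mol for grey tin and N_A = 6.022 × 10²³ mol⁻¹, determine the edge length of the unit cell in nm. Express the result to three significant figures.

With Z = 8 atoms per diamond cubic cell, a³ = Z·M/(N_A·ρ) = 8 × 118.7 / (6.022 × 10²³ × 5.760 g/cm³) = 2.738 × 10^-22 cm³.
a = (2.738 × 10^-22)^(1/3) = 6.493 × 10^-8 cm = 0.649 nm.

0.649 nm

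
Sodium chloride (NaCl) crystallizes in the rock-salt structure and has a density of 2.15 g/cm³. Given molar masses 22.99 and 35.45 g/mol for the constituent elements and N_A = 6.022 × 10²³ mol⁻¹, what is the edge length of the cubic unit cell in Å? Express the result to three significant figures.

M(NaCl) = 58.44 g/mol; Z = 4 formula units per cell.
a³ = Z·M/(N_A·ρ) = 4 × 58.44 / (6.022 × 10²³ × 2.15) = 1.805 × 10^-22 cm³, so a = 5.652 × 10^-8 cm = 5.65 Å.

5.65 Å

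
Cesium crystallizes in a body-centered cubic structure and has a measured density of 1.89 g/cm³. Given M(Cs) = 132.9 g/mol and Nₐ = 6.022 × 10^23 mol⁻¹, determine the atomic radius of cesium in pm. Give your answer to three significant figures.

For a BCC cell (Z = 2), a³ = Z·M/(N_A·ρ) = 2 × 132.9 / (6.022 × 10²³ × 1.890) = 2.335 × 10^-22 cm³, so a = 6.158 × 10^-8 cm = 615.8 pm.
Atoms touch along the body diagonal, so √3·a = 4r, so r = 0.4330 × a = 267 pm.

267 pm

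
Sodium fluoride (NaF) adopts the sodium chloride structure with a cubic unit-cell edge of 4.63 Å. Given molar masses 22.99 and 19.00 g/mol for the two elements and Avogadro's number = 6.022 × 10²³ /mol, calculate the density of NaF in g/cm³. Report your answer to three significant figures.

The sodium chloride structure contains Z = 4 formula units per cell; M(NaF) = 22.99 + 19.00 = 41.99 g/mol.
a³ = (4.630 × 10^-8 cm)³ = 9.925 × 10^-23 cm³.
ρ = 4 × 41.99 / (6.022 × 10²³ × 9.925 × 10^-23) = 2.810 g/cm³.

2.81 g/cm³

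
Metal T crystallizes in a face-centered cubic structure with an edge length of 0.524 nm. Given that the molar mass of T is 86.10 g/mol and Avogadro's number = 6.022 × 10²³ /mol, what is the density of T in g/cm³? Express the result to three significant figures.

An FCC unit cell contains Z = 4 atoms.
Cell volume: a³ = (0.524 nm)³ = (5.240 × 10^-8 cm)³ = 1.439 × 10^-22 cm³.
ρ = Z·M/(N_A·a³) = 4 × 86.10 / (6.022 × 10²³ × 1.439 × 10^-22) = 3.975 g/cm³.

3.97 g/cm³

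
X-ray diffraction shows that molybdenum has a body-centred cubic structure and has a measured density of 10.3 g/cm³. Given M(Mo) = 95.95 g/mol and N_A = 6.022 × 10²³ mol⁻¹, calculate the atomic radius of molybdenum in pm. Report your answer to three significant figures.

For a BCC cell (Z = 2), a³ = Z·M/(N_A·ρ) = 2 × 95.95 / (6.022 × 10²³ × 10.30) = 3.094 × 10^-23 cm³, so a = 3.139 × 10^-8 cm = 313.9 pm.
Atoms touch along the body diagonal, so √3·a = 4r, so r = 0.4330 × a = 136 pm.

136 pm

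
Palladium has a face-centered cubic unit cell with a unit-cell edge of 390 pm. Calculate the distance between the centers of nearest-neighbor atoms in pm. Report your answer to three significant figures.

276 pm

In an FCC structure, atoms touch along the face diagonal, so √2·a = 4r; the nearest-neighbor distance equals 2r = 0.7071·a.
d = 0.7071 × 390 = 276 pm.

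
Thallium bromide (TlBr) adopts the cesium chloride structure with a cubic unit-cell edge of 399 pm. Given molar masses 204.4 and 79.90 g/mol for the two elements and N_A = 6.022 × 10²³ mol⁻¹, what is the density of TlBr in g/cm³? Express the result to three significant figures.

7.43 g/cm³

The cesium chloride structure contains Z = 1 formula unit per cell; M(TlBr) = 204.4 + 79.90 = 284.3 g/mol.
a³ = (3.990 × 10^-8 cm)³ = 6.352 × 10^-23 cm³.
ρ = 1 × 284.3 / (6.022 × 10²³ × 6.352 × 10^-23) = 7.432 g/cm³.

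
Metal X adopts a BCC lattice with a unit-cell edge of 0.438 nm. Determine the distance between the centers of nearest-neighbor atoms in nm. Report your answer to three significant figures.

0.379 nm

In a BCC structure, atoms touch along the body diagonal, so √3·a = 4r; the nearest-neighbor distance equals 2r = 0.8660·a.
d = 0.8660 × 0.438 = 0.379 nm.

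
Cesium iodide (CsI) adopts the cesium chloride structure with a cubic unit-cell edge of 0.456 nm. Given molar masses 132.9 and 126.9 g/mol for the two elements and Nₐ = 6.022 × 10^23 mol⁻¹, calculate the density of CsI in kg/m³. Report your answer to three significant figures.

4550 kg/m³

The cesium chloride structure contains Z = 1 formula unit per cell; M(CsI) = 132.9 + 126.9 = 259.8 g/mol.
a³ = (4.560 × 10^-8 cm)³ = 9.482 × 10^-23 cm³.
ρ = 1 × 259.8 / (6.022 × 10²³ × 9.482 × 10^-23) = 4.550 g/cm³ = 4550 kg/m³.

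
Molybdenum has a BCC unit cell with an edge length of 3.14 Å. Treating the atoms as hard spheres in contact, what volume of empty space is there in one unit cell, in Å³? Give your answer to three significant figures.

In a BCC lattice atoms touch along the body diagonal, so √3·a = 4r, so r = 0.4330a = 1.360 Å.
V_cell = a³ = 30.96 Å³; V_atoms = 2 × (4/3)πr³ = 21.06 Å³.
Empty space = 30.96 − 21.06 = 9.90 Å³.

9.90 Å³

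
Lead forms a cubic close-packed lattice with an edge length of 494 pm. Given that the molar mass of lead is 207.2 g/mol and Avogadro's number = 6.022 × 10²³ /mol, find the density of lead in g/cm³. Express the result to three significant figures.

An FCC unit cell contains Z = 4 atoms.
Cell volume: a³ = (494 pm)³ = (4.940 × 10^-8 cm)³ = 1.206 × 10^-22 cm³.
ρ = Z·M/(N_A·a³) = 4 × 207.2 / (6.022 × 10²³ × 1.206 × 10^-22) = 11.42 g/cm³.

11.4 g/cm³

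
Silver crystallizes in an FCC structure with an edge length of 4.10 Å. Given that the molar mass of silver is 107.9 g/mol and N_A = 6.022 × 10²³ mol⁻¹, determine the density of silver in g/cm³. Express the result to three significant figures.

10.4 g/cm³

An FCC unit cell contains Z = 4 atoms.
Cell volume: a³ = (4.10 Å)³ = (4.100 × 10^-8 cm)³ = 6.892 × 10^-23 cm³.
ρ = Z·M/(N_A·a³) = 4 × 107.9 / (6.022 × 10²³ × 6.892 × 10^-23) = 10.40 g/cm³.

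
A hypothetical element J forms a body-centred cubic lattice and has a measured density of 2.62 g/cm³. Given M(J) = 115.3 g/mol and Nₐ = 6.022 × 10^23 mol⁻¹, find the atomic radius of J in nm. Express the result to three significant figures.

For a BCC cell (Z = 2), a³ = Z·M/(N_A·ρ) = 2 × 115.3 / (6.022 × 10²³ × 2.620) = 1.462 × 10^-22 cm³, so a = 5.268 × 10^-8 cm = 0.5268 nm.
Atoms touch along the body diagonal, so √3·a = 4r, so r = 0.4330 × a = 0.228 nm.

0.228 nm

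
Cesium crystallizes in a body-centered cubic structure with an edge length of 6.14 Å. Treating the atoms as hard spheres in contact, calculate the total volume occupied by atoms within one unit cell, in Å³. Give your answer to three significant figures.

In a BCC lattice atoms touch along the body diagonal, so √3·a = 4r, so r = 0.4330a = 2.659 Å.
V_atoms = Z × (4/3)πr³ = 2 × (4/3)π × (2.659)³ = 157 Å³.

157 Å³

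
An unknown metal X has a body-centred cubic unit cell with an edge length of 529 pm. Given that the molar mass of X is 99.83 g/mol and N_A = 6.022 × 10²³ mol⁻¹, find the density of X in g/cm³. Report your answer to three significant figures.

A BCC unit cell contains Z = 2 atoms.
Cell volume: a³ = (529 pm)³ = (5.290 × 10^-8 cm)³ = 1.480 × 10^-22 cm³.
ρ = Z·M/(N_A·a³) = 2 × 99.83 / (6.022 × 10²³ × 1.480 × 10^-22) = 2.240 g/cm³.

2.24 g/cm³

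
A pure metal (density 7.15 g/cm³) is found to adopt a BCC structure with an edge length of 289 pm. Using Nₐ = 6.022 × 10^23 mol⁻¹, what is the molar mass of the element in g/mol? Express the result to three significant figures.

A BCC cell has Z = 2 atoms; a = 2.890 × 10^-8 cm.
M = ρ·N_A·a³/Z = 7.15 × 6.022 × 10²³ × 2.414 × 10^-23 / 2 = 52.0 g/mol.

52.0 g/mol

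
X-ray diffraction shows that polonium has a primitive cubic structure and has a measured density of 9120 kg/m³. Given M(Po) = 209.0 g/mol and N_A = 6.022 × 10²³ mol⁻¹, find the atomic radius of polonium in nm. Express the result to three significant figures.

0.168 nm

For a simple cubic cell (Z = 1), a³ = Z·M/(N_A·ρ) = 1 × 209.0 / (6.022 × 10²³ × 9.120) = 3.805 × 10^-23 cm³, so a = 3.364 × 10^-8 cm = 0.3364 nm.
Atoms touch along the cell edge, so a = 2r, so r = 0.5000 × a = 0.168 nm.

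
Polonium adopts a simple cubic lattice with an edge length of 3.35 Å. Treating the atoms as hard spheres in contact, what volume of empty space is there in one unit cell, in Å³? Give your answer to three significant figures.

17.9 Å³

In a simple cubic lattice atoms touch along the cell edge, so a = 2r, so r = 0.5000a = 1.675 Å.
V_cell = a³ = 37.60 Å³; V_atoms = 1 × (4/3)πr³ = 19.68 Å³.
Empty space = 37.60 − 19.68 = 17.9 Å³.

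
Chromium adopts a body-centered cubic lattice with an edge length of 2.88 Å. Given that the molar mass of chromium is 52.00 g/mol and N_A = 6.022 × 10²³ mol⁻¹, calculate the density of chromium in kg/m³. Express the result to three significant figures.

A BCC unit cell contains Z = 2 atoms.
Cell volume: a³ = (2.88 Å)³ = (2.880 × 10^-8 cm)³ = 2.389 × 10^-23 cm³.
ρ = Z·M/(N_A·a³) = 2 × 52.00 / (6.022 × 10²³ × 2.389 × 10^-23) = 7.230 g/cm³ = 7230 kg/m³.

7230 kg/m³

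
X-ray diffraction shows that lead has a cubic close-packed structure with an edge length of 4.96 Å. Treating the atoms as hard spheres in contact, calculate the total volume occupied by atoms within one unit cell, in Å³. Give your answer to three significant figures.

90.4 Å³

In an FCC lattice atoms touch along the face diagonal, so √2·a = 4r, so r = 0.3536a = 1.754 Å.
V_atoms = Z × (4/3)πr³ = 4 × (4/3)π × (1.754)³ = 90.4 Å³.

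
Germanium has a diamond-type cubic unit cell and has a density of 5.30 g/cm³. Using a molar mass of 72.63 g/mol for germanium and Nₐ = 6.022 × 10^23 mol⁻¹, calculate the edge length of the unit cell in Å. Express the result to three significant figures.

With Z = 8 atoms per diamond cubic cell, a³ = Z·M/(N_A·ρ) = 8 × 72.63 / (6.022 × 10²³ × 5.300 g/cm³) = 1.820 × 10^-22 cm³.
a = (1.820 × 10^-22)^(1/3) = 5.668 × 10^-8 cm = 5.67 Å.

5.67 Å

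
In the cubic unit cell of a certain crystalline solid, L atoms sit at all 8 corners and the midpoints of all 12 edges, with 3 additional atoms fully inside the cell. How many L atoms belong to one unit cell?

Corner atoms are shared by 8 cells (1/8 each), edge atoms by 4 (1/4 each), interior atoms are unshared.
Net atoms = 8 × 1/8 + 12 × 1/4 + 3 = 1 + 3 + 3 = 7.

7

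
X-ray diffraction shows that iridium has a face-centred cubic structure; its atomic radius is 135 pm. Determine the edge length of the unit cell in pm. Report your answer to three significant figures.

In an FCC lattice, atoms touch along the face diagonal, so √2·a = 4r.
a = 4r/√2 = 4 × 135 / 1.4142 = 382 pm.

382 pm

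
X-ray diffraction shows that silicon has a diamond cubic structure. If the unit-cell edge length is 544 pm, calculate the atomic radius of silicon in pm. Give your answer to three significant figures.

In a diamond cubic lattice, nearest neighbors lie along the body diagonal with √3·a = 8r.
r = √3·a/8 = 1.7321 × 544 / 8 = 118 pm.

118 pm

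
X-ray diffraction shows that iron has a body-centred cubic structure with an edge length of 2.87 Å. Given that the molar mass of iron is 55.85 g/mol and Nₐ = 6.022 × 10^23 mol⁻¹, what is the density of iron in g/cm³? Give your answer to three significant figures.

7.85 g/cm³

A BCC unit cell contains Z = 2 atoms.
Cell volume: a³ = (2.87 Å)³ = (2.870 × 10^-8 cm)³ = 2.364 × 10^-23 cm³.
ρ = Z·M/(N_A·a³) = 2 × 55.85 / (6.022 × 10²³ × 2.364 × 10^-23) = 7.846 g/cm³.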